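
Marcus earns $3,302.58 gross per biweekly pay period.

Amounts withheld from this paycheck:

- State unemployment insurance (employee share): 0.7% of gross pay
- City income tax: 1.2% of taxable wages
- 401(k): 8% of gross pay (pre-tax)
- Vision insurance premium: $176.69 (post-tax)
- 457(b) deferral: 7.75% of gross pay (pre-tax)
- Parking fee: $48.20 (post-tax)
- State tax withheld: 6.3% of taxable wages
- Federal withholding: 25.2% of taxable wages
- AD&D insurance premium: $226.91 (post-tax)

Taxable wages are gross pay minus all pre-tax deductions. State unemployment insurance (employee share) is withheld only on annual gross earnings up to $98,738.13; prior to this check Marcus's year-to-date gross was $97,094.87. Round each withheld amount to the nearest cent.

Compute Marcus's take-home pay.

$1,409.27

401(k): $3,302.58 × 0.08 = $264.21
457(b) deferral: $3,302.58 × 0.0775 = $255.95
Pre-tax total = $264.21 + $255.95 = $520.16
Taxable wages = $3,302.58 − $520.16 = $2,782.42
City income tax: $2,782.42 × 0.012 = $33.39
State tax withheld: $2,782.42 × 0.063 = $175.29
Federal withholding: $2,782.42 × 0.252 = $701.17
State unemployment insurance (employee share): only $98,738.13 − $97,094.87 = $1,643.26 of this check is subject → $1,643.26 × 0.007 = $11.50
Parking fee: $48.20
Vision insurance premium: $176.69
AD&D insurance premium: $226.91
Total deductions = $264.21 + $255.95 + $33.39 + $175.29 + $701.17 + $11.50 + $48.20 + $176.69 + $226.91 = $1,893.31
Net pay = $3,302.58 − $1,893.31 = $1,409.27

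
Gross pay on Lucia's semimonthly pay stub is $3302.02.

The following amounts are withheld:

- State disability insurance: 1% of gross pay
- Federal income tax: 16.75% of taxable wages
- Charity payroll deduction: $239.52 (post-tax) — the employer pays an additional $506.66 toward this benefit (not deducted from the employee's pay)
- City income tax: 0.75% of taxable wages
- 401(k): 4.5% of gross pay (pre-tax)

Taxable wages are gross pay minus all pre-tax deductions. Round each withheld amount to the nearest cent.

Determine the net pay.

$2329.04

401(k): $3302.02 × 0.045 = $148.59
Taxable wages = $3302.02 − $148.59 = $3153.43
City income tax: $3153.43 × 0.0075 = $23.65
Federal income tax: $3153.43 × 0.1675 = $528.20
State disability insurance: $3302.02 × 0.01 = $33.02
Charity payroll deduction: $239.52
(Employer's $506.66 toward charity payroll deduction is not withheld from the employee.)
Total deductions = $148.59 + $23.65 + $528.20 + $33.02 + $239.52 = $972.98
Net pay = $3302.02 − $972.98 = $2329.04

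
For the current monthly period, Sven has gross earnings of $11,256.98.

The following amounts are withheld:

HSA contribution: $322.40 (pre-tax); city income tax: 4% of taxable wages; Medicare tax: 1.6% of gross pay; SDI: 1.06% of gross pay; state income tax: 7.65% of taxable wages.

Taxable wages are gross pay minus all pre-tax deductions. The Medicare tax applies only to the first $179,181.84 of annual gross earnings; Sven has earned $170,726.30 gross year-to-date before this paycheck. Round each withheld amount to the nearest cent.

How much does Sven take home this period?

HSA contribution: $322.40
Taxable wages = $11,256.98 − $322.40 = $10,934.58
State income tax: $10,934.58 × 0.0765 = $836.50
City income tax: $10,934.58 × 0.04 = $437.38
Medicare tax: only $179,181.84 − $170,726.30 = $8,455.54 of this check is subject → $8,455.54 × 0.016 = $135.29
SDI: $11,256.98 × 0.0106 = $119.32
Total deductions = $322.40 + $836.50 + $437.38 + $135.29 + $119.32 = $1,850.89
Net pay = $11,256.98 − $1,850.89 = $9,406.09

$9,406.09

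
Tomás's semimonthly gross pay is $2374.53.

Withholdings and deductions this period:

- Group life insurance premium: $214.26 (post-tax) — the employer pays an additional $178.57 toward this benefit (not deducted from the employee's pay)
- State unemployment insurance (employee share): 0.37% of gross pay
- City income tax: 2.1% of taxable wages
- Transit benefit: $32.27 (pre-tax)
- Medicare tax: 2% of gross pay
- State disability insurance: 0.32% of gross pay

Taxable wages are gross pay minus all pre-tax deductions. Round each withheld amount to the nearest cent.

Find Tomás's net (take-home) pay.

$2014.93

Transit benefit: $32.27
Taxable wages = $2374.53 − $32.27 = $2342.26
City income tax: $2342.26 × 0.021 = $49.19
State disability insurance: $2374.53 × 0.0032 = $7.60
State unemployment insurance (employee share): $2374.53 × 0.0037 = $8.79
Medicare tax: $2374.53 × 0.02 = $47.49
Group life insurance premium: $214.26
(Employer's $178.57 toward group life insurance premium is not withheld from the employee.)
Total deductions = $32.27 + $49.19 + $7.60 + $8.79 + $47.49 + $214.26 = $359.60
Net pay = $2374.53 − $359.60 = $2014.93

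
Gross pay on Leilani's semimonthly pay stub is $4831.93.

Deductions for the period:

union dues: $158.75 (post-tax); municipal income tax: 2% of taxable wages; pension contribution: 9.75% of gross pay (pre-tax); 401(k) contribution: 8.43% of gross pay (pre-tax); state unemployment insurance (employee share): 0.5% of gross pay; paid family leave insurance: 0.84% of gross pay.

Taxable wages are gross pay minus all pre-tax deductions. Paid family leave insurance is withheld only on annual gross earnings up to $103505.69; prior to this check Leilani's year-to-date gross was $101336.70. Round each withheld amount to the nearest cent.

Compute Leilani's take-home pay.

$3673.29

401(k) contribution: $4831.93 × 0.0843 = $407.33
Pension contribution: $4831.93 × 0.0975 = $471.11
Pre-tax total = $407.33 + $471.11 = $878.44
Taxable wages = $4831.93 − $878.44 = $3953.49
Municipal income tax: $3953.49 × 0.02 = $79.07
Paid family leave insurance: only $103505.69 − $101336.70 = $2168.99 of this check is subject → $2168.99 × 0.0084 = $18.22
State unemployment insurance (employee share): $4831.93 × 0.005 = $24.16
Union dues: $158.75
Total deductions = $407.33 + $471.11 + $79.07 + $18.22 + $24.16 + $158.75 = $1158.64
Net pay = $4831.93 − $1158.64 = $3673.29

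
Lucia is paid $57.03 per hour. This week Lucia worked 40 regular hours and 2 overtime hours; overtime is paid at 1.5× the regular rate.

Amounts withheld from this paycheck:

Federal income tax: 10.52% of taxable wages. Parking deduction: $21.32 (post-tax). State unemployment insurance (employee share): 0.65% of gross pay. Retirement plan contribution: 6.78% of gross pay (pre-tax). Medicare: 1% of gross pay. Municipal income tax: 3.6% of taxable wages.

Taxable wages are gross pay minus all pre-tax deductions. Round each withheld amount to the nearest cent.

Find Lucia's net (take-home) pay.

$1,901.45

Regular pay: 40 × $57.03 = $2,281.20
Overtime pay: 2 × $57.03 × 1.5 = $171.09
Gross pay = $2,281.20 + $171.09 = $2,452.29
Retirement plan contribution: $2,452.29 × 0.0678 = $166.27
Taxable wages = $2,452.29 − $166.27 = $2,286.02
Federal income tax: $2,286.02 × 0.1052 = $240.49
Municipal income tax: $2,286.02 × 0.036 = $82.30
State unemployment insurance (employee share): $2,452.29 × 0.0065 = $15.94
Medicare: $2,452.29 × 0.01 = $24.52
Parking deduction: $21.32
Total deductions = $166.27 + $240.49 + $82.30 + $15.94 + $24.52 + $21.32 = $550.84
Net pay = $2,452.29 − $550.84 = $1,901.45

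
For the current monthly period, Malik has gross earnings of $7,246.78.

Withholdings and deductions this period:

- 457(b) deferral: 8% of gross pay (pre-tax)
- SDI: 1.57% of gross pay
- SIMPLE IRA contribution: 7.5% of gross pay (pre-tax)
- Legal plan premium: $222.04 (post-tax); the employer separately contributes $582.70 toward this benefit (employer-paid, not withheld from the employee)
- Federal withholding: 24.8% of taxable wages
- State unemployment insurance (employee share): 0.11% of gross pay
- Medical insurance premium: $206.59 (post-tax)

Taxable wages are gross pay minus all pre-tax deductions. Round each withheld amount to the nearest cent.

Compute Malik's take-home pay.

$4,054.52

457(b) deferral: $7,246.78 × 0.08 = $579.74
SIMPLE IRA contribution: $7,246.78 × 0.075 = $543.51
Pre-tax total = $579.74 + $543.51 = $1,123.25
Taxable wages = $7,246.78 − $1,123.25 = $6,123.53
Federal withholding: $6,123.53 × 0.248 = $1,518.64
State unemployment insurance (employee share): $7,246.78 × 0.0011 = $7.97
SDI: $7,246.78 × 0.0157 = $113.77
Legal plan premium: $222.04
Medical insurance premium: $206.59
(Employer's $582.70 toward legal plan premium is not withheld from the employee.)
Total deductions = $579.74 + $543.51 + $1,518.64 + $7.97 + $113.77 + $222.04 + $206.59 = $3,192.26
Net pay = $7,246.78 − $3,192.26 = $4,054.52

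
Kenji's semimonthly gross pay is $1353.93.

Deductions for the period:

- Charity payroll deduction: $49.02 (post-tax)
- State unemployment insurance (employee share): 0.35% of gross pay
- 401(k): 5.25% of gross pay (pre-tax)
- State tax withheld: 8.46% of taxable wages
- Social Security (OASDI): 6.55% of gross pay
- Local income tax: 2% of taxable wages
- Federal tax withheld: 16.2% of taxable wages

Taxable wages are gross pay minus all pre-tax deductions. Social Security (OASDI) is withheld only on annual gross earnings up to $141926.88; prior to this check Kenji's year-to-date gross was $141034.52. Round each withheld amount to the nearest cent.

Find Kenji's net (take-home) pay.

$828.63

401(k): $1353.93 × 0.0525 = $71.08
Taxable wages = $1353.93 − $71.08 = $1282.85
Federal tax withheld: $1282.85 × 0.162 = $207.82
Local income tax: $1282.85 × 0.02 = $25.66
State tax withheld: $1282.85 × 0.0846 = $108.53
Social Security (OASDI): only $141926.88 − $141034.52 = $892.36 of this check is subject → $892.36 × 0.0655 = $58.45
State unemployment insurance (employee share): $1353.93 × 0.0035 = $4.74
Charity payroll deduction: $49.02
Total deductions = $71.08 + $207.82 + $25.66 + $108.53 + $58.45 + $4.74 + $49.02 = $525.30
Net pay = $1353.93 − $525.30 = $828.63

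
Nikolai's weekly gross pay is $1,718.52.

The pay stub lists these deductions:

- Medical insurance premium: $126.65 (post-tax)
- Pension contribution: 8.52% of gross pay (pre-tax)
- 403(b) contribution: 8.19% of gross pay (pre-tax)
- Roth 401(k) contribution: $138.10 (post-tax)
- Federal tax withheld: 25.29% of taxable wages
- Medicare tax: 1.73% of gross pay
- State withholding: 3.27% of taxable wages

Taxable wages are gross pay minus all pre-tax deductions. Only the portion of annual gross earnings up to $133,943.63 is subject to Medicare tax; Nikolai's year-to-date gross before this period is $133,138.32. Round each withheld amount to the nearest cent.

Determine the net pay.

$743.87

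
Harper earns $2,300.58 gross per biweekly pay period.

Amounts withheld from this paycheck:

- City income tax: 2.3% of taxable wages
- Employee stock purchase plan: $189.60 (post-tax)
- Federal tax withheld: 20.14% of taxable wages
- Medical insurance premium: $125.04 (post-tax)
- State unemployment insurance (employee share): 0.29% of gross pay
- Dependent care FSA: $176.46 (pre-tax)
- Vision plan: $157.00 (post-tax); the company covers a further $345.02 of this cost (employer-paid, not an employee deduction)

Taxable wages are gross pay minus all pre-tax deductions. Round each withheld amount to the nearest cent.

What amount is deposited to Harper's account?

Dependent care FSA: $176.46
Taxable wages = $2,300.58 − $176.46 = $2,124.12
City income tax: $2,124.12 × 0.023 = $48.85
Federal tax withheld: $2,124.12 × 0.2014 = $427.80
State unemployment insurance (employee share): $2,300.58 × 0.0029 = $6.67
Vision plan: $157.00
Employee stock purchase plan: $189.60
Medical insurance premium: $125.04
(Employer's $345.02 toward vision plan is not withheld from the employee.)
Total deductions = $176.46 + $48.85 + $427.80 + $6.67 + $157.00 + $189.60 + $125.04 = $1,131.42
Net pay = $2,300.58 − $1,131.42 = $1,169.16

$1,169.16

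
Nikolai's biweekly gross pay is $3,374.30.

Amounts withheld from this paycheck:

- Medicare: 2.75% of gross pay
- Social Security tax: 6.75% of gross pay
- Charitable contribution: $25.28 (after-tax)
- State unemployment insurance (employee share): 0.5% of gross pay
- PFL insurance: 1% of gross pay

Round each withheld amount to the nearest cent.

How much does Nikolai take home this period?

Medicare: $3,374.30 × 0.0275 = $92.79
PFL insurance: $3,374.30 × 0.01 = $33.74
State unemployment insurance (employee share): $3,374.30 × 0.005 = $16.87
Social Security tax: $3,374.30 × 0.0675 = $227.77
Charitable contribution: $25.28
Total deductions = $92.79 + $33.74 + $16.87 + $227.77 + $25.28 = $396.45
Net pay = $3,374.30 − $396.45 = $2,977.85

$2,977.85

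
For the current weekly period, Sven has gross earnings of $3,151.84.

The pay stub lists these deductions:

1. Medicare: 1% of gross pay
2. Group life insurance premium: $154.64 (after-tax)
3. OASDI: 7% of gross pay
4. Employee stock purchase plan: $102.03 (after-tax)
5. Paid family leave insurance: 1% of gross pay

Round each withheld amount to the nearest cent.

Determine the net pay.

OASDI: $3,151.84 × 0.07 = $220.63
Medicare: $3,151.84 × 0.01 = $31.52
Paid family leave insurance: $3,151.84 × 0.01 = $31.52
Employee stock purchase plan: $102.03
Group life insurance premium: $154.64
Total deductions = $220.63 + $31.52 + $31.52 + $102.03 + $154.64 = $540.34
Net pay = $3,151.84 − $540.34 = $2,611.50

$2,611.50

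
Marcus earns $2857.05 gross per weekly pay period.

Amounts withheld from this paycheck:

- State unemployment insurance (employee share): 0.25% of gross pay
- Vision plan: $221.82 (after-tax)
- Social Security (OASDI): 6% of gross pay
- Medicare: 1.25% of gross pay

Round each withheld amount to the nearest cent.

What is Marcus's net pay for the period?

Social Security (OASDI): $2857.05 × 0.06 = $171.42
State unemployment insurance (employee share): $2857.05 × 0.0025 = $7.14
Medicare: $2857.05 × 0.0125 = $35.71
Vision plan: $221.82
Total deductions = $171.42 + $7.14 + $35.71 + $221.82 = $436.09
Net pay = $2857.05 − $436.09 = $2420.96

$2420.96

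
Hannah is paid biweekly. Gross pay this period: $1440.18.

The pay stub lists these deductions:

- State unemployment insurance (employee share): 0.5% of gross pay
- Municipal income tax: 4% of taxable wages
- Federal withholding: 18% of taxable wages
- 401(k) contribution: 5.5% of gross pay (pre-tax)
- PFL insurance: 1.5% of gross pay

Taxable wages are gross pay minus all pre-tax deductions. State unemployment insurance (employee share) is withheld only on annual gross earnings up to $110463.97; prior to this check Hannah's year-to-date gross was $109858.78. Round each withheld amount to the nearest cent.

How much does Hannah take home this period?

401(k) contribution: $1440.18 × 0.055 = $79.21
Taxable wages = $1440.18 − $79.21 = $1360.97
Municipal income tax: $1360.97 × 0.04 = $54.44
Federal withholding: $1360.97 × 0.18 = $244.97
PFL insurance: $1440.18 × 0.015 = $21.60
State unemployment insurance (employee share): only $110463.97 − $109858.78 = $605.19 of this check is subject → $605.19 × 0.005 = $3.03
Total deductions = $79.21 + $54.44 + $244.97 + $21.60 + $3.03 = $403.25
Net pay = $1440.18 − $403.25 = $1036.93

$1036.93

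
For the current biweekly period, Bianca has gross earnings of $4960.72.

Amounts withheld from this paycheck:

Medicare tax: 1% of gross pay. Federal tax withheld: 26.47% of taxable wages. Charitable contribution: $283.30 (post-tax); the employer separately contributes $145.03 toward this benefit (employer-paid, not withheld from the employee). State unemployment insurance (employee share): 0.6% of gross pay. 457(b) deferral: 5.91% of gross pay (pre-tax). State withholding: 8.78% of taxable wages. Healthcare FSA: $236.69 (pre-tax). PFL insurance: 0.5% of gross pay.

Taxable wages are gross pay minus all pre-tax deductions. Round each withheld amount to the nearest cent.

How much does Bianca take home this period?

457(b) deferral: $4960.72 × 0.0591 = $293.18
Healthcare FSA: $236.69
Pre-tax total = $293.18 + $236.69 = $529.87
Taxable wages = $4960.72 − $529.87 = $4430.85
Federal tax withheld: $4430.85 × 0.2647 = $1172.85
State withholding: $4430.85 × 0.0878 = $389.03
PFL insurance: $4960.72 × 0.005 = $24.80
State unemployment insurance (employee share): $4960.72 × 0.006 = $29.76
Medicare tax: $4960.72 × 0.01 = $49.61
Charitable contribution: $283.30
(Employer's $145.03 toward charitable contribution is not withheld from the employee.)
Total deductions = $293.18 + $236.69 + $1172.85 + $389.03 + $24.80 + $29.76 + $49.61 + $283.30 = $2479.22
Net pay = $4960.72 − $2479.22 = $2481.50

$2481.50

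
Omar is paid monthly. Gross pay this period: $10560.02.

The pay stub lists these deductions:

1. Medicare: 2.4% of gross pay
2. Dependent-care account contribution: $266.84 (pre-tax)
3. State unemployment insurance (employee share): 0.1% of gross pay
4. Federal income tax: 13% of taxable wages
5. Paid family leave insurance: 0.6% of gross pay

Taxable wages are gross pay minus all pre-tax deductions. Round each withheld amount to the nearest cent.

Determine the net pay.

$8627.71

Dependent-care account contribution: $266.84
Taxable wages = $10560.02 − $266.84 = $10293.18
Federal income tax: $10293.18 × 0.13 = $1338.11
Paid family leave insurance: $10560.02 × 0.006 = $63.36
State unemployment insurance (employee share): $10560.02 × 0.001 = $10.56
Medicare: $10560.02 × 0.024 = $253.44
Total deductions = $266.84 + $1338.11 + $63.36 + $10.56 + $253.44 = $1932.31
Net pay = $10560.02 − $1932.31 = $8627.71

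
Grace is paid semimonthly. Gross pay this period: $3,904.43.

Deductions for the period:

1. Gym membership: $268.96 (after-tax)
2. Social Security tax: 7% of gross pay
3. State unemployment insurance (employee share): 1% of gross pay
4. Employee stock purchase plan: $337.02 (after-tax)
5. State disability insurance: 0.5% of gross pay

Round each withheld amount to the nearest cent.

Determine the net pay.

$2,966.58

State unemployment insurance (employee share): $3,904.43 × 0.01 = $39.04
Social Security tax: $3,904.43 × 0.07 = $273.31
State disability insurance: $3,904.43 × 0.005 = $19.52
Employee stock purchase plan: $337.02
Gym membership: $268.96
Total deductions = $39.04 + $273.31 + $19.52 + $337.02 + $268.96 = $937.85
Net pay = $3,904.43 − $937.85 = $2,966.58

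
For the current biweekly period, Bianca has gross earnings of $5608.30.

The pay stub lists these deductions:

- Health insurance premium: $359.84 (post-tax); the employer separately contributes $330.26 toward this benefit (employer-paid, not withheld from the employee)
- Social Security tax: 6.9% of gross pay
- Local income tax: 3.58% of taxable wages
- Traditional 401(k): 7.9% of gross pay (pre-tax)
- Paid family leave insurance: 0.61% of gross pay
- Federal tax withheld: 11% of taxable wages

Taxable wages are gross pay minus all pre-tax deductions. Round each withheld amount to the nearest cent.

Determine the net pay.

Traditional 401(k): $5608.30 × 0.079 = $443.06
Taxable wages = $5608.30 − $443.06 = $5165.24
Local income tax: $5165.24 × 0.0358 = $184.92
Federal tax withheld: $5165.24 × 0.11 = $568.18
Social Security tax: $5608.30 × 0.069 = $386.97
Paid family leave insurance: $5608.30 × 0.0061 = $34.21
Health insurance premium: $359.84
(Employer's $330.26 toward health insurance premium is not withheld from the employee.)
Total deductions = $443.06 + $184.92 + $568.18 + $386.97 + $34.21 + $359.84 = $1977.18
Net pay = $5608.30 − $1977.18 = $3631.12

$3631.12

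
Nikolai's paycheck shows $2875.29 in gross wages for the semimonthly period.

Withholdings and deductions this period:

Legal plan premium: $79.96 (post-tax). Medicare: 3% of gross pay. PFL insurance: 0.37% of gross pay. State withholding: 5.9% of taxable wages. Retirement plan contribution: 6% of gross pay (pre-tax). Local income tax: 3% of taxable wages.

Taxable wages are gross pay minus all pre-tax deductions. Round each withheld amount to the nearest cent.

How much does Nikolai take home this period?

$2285.37

Retirement plan contribution: $2875.29 × 0.06 = $172.52
Taxable wages = $2875.29 − $172.52 = $2702.77
Local income tax: $2702.77 × 0.03 = $81.08
State withholding: $2702.77 × 0.059 = $159.46
PFL insurance: $2875.29 × 0.0037 = $10.64
Medicare: $2875.29 × 0.03 = $86.26
Legal plan premium: $79.96
Total deductions = $172.52 + $81.08 + $159.46 + $10.64 + $86.26 + $79.96 = $589.92
Net pay = $2875.29 − $589.92 = $2285.37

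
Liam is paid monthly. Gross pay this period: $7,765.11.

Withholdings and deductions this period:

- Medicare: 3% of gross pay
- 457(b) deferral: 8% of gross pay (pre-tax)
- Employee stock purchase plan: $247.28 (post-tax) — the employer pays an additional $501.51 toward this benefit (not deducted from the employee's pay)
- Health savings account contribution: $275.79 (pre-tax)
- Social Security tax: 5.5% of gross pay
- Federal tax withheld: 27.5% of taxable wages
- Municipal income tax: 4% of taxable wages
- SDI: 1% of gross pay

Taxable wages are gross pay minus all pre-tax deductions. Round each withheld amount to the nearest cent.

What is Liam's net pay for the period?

$3,719.70

Health savings account contribution: $275.79
457(b) deferral: $7,765.11 × 0.08 = $621.21
Pre-tax total = $275.79 + $621.21 = $897.00
Taxable wages = $7,765.11 − $897.00 = $6,868.11
Federal tax withheld: $6,868.11 × 0.275 = $1,888.73
Municipal income tax: $6,868.11 × 0.04 = $274.72
Medicare: $7,765.11 × 0.03 = $232.95
Social Security tax: $7,765.11 × 0.055 = $427.08
SDI: $7,765.11 × 0.01 = $77.65
Employee stock purchase plan: $247.28
(Employer's $501.51 toward employee stock purchase plan is not withheld from the employee.)
Total deductions = $275.79 + $621.21 + $1,888.73 + $274.72 + $232.95 + $427.08 + $77.65 + $247.28 = $4,045.41
Net pay = $7,765.11 − $4,045.41 = $3,719.70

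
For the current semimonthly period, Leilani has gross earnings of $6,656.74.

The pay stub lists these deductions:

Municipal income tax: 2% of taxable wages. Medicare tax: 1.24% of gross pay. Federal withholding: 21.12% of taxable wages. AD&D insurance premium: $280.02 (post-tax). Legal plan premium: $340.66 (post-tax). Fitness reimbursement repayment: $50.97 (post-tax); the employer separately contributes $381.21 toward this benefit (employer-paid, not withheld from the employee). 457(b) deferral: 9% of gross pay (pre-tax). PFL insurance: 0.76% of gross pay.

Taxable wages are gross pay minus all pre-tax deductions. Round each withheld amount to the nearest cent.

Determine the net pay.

$3,852.33

457(b) deferral: $6,656.74 × 0.09 = $599.11
Taxable wages = $6,656.74 − $599.11 = $6,057.63
Municipal income tax: $6,057.63 × 0.02 = $121.15
Federal withholding: $6,057.63 × 0.2112 = $1,279.37
Medicare tax: $6,656.74 × 0.0124 = $82.54
PFL insurance: $6,656.74 × 0.0076 = $50.59
AD&D insurance premium: $280.02
Legal plan premium: $340.66
Fitness reimbursement repayment: $50.97
(Employer's $381.21 toward fitness reimbursement repayment is not withheld from the employee.)
Total deductions = $599.11 + $121.15 + $1,279.37 + $82.54 + $50.59 + $280.02 + $340.66 + $50.97 = $2,804.41
Net pay = $6,656.74 − $2,804.41 = $3,852.33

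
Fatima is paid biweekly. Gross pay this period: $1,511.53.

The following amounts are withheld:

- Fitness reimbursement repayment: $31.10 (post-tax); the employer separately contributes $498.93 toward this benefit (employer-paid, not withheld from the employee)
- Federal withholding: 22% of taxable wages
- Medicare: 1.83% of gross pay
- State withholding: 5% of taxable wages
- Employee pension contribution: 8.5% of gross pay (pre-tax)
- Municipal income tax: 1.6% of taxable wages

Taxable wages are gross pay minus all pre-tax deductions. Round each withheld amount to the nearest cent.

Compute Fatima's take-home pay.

$928.74

Employee pension contribution: $1,511.53 × 0.085 = $128.48
Taxable wages = $1,511.53 − $128.48 = $1,383.05
State withholding: $1,383.05 × 0.05 = $69.15
Municipal income tax: $1,383.05 × 0.016 = $22.13
Federal withholding: $1,383.05 × 0.22 = $304.27
Medicare: $1,511.53 × 0.0183 = $27.66
Fitness reimbursement repayment: $31.10
(Employer's $498.93 toward fitness reimbursement repayment is not withheld from the employee.)
Total deductions = $128.48 + $69.15 + $22.13 + $304.27 + $27.66 + $31.10 = $582.79
Net pay = $1,511.53 − $582.79 = $928.74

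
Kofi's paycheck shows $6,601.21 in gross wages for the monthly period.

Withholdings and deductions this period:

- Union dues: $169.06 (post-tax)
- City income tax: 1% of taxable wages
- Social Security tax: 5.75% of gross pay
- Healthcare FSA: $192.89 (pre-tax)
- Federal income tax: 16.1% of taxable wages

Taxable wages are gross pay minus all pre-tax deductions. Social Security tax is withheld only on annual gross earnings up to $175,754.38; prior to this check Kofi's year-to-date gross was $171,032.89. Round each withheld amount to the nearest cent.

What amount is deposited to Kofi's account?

$4,871.95

Healthcare FSA: $192.89
Taxable wages = $6,601.21 − $192.89 = $6,408.32
Federal income tax: $6,408.32 × 0.161 = $1,031.74
City income tax: $6,408.32 × 0.01 = $64.08
Social Security tax: only $175,754.38 − $171,032.89 = $4,721.49 of this check is subject → $4,721.49 × 0.0575 = $271.49
Union dues: $169.06
Total deductions = $192.89 + $1,031.74 + $64.08 + $271.49 + $169.06 = $1,729.26
Net pay = $6,601.21 − $1,729.26 = $4,871.95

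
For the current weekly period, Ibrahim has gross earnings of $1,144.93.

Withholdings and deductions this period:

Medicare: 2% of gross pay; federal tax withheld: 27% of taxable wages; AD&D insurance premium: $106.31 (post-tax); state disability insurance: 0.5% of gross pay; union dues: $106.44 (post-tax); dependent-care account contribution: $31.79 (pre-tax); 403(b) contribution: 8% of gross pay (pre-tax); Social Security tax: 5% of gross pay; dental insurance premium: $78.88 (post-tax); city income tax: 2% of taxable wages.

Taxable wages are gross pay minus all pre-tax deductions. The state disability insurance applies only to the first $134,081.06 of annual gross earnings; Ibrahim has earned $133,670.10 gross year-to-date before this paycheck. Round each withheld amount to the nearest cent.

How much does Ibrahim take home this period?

Dependent-care account contribution: $31.79
403(b) contribution: $1,144.93 × 0.08 = $91.59
Pre-tax total = $31.79 + $91.59 = $123.38
Taxable wages = $1,144.93 − $123.38 = $1,021.55
City income tax: $1,021.55 × 0.02 = $20.43
Federal tax withheld: $1,021.55 × 0.27 = $275.82
Medicare: $1,144.93 × 0.02 = $22.90
State disability insurance: only $134,081.06 − $133,670.10 = $410.96 of this check is subject → $410.96 × 0.005 = $2.05
Social Security tax: $1,144.93 × 0.05 = $57.25
AD&D insurance premium: $106.31
Union dues: $106.44
Dental insurance premium: $78.88
Total deductions = $31.79 + $91.59 + $20.43 + $275.82 + $22.90 + $2.05 + $57.25 + $106.31 + $106.44 + $78.88 = $793.46
Net pay = $1,144.93 − $793.46 = $351.47

$351.47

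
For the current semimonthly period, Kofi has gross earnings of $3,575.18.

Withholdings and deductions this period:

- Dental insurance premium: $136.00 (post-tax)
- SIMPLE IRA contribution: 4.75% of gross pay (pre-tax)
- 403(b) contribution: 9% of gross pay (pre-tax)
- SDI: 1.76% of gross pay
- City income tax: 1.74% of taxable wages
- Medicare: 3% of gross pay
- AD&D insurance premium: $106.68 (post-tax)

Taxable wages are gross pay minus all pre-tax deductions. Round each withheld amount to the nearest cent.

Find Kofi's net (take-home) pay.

403(b) contribution: $3,575.18 × 0.09 = $321.77
SIMPLE IRA contribution: $3,575.18 × 0.0475 = $169.82
Pre-tax total = $321.77 + $169.82 = $491.59
Taxable wages = $3,575.18 − $491.59 = $3,083.59
City income tax: $3,083.59 × 0.0174 = $53.65
Medicare: $3,575.18 × 0.03 = $107.26
SDI: $3,575.18 × 0.0176 = $62.92
AD&D insurance premium: $106.68
Dental insurance premium: $136.00
Total deductions = $321.77 + $169.82 + $53.65 + $107.26 + $62.92 + $106.68 + $136.00 = $958.10
Net pay = $3,575.18 − $958.10 = $2,617.08

$2,617.08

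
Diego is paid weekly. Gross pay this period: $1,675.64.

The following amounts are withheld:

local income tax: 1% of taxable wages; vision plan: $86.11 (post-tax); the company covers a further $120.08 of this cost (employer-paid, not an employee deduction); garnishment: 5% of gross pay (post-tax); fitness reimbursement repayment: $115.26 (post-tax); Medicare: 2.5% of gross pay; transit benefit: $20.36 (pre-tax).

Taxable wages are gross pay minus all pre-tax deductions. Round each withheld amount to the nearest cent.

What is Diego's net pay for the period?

$1,311.69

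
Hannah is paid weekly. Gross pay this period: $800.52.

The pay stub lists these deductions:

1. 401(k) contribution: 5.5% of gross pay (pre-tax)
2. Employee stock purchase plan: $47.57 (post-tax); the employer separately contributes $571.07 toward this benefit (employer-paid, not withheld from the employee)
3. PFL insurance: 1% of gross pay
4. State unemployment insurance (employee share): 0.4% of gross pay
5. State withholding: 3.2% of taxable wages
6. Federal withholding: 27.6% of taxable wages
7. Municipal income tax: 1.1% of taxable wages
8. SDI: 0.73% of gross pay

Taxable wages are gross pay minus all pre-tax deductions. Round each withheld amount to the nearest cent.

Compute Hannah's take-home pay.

$450.55

401(k) contribution: $800.52 × 0.055 = $44.03
Taxable wages = $800.52 − $44.03 = $756.49
Federal withholding: $756.49 × 0.276 = $208.79
State withholding: $756.49 × 0.032 = $24.21
Municipal income tax: $756.49 × 0.011 = $8.32
PFL insurance: $800.52 × 0.01 = $8.01
SDI: $800.52 × 0.0073 = $5.84
State unemployment insurance (employee share): $800.52 × 0.004 = $3.20
Employee stock purchase plan: $47.57
(Employer's $571.07 toward employee stock purchase plan is not withheld from the employee.)
Total deductions = $44.03 + $208.79 + $24.21 + $8.32 + $8.01 + $5.84 + $3.20 + $47.57 = $349.97
Net pay = $800.52 − $349.97 = $450.55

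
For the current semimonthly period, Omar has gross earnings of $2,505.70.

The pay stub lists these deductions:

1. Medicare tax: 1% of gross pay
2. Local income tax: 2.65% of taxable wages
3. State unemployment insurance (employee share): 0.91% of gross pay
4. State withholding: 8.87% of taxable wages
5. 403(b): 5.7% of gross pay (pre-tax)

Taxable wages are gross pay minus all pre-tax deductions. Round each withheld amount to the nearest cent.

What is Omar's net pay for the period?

403(b): $2,505.70 × 0.057 = $142.82
Taxable wages = $2,505.70 − $142.82 = $2,362.88
Local income tax: $2,362.88 × 0.0265 = $62.62
State withholding: $2,362.88 × 0.0887 = $209.59
Medicare tax: $2,505.70 × 0.01 = $25.06
State unemployment insurance (employee share): $2,505.70 × 0.0091 = $22.80
Total deductions = $142.82 + $62.62 + $209.59 + $25.06 + $22.80 = $462.89
Net pay = $2,505.70 − $462.89 = $2,042.81

$2,042.81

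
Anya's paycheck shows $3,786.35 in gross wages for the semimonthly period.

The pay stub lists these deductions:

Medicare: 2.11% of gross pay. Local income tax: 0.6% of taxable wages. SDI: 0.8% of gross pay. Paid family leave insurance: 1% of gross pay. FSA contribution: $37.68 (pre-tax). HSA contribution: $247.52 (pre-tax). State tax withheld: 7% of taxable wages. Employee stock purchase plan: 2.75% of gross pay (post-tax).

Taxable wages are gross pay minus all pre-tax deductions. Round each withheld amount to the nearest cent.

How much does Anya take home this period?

HSA contribution: $247.52
FSA contribution: $37.68
Pre-tax total = $247.52 + $37.68 = $285.20
Taxable wages = $3,786.35 − $285.20 = $3,501.15
State tax withheld: $3,501.15 × 0.07 = $245.08
Local income tax: $3,501.15 × 0.006 = $21.01
Paid family leave insurance: $3,786.35 × 0.01 = $37.86
SDI: $3,786.35 × 0.008 = $30.29
Medicare: $3,786.35 × 0.0211 = $79.89
Employee stock purchase plan: $3,786.35 × 0.0275 = $104.12
Total deductions = $247.52 + $37.68 + $245.08 + $21.01 + $37.86 + $30.29 + $79.89 + $104.12 = $803.45
Net pay = $3,786.35 − $803.45 = $2,982.90

$2,982.90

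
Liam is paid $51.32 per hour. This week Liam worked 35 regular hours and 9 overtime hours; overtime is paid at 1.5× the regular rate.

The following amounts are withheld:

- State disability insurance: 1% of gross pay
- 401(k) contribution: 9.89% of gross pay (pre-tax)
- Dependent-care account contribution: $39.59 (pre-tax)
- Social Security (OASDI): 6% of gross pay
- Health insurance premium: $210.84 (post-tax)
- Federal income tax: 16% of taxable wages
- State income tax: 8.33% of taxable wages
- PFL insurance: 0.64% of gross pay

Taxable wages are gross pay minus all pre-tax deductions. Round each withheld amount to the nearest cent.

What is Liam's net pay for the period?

$1266.22

Regular pay: 35 × $51.32 = $1796.20
Overtime pay: 9 × $51.32 × 1.5 = $692.82
Gross pay = $1796.20 + $692.82 = $2489.02
401(k) contribution: $2489.02 × 0.0989 = $246.16
Dependent-care account contribution: $39.59
Pre-tax total = $246.16 + $39.59 = $285.75
Taxable wages = $2489.02 − $285.75 = $2203.27
Federal income tax: $2203.27 × 0.16 = $352.52
State income tax: $2203.27 × 0.0833 = $183.53
Social Security (OASDI): $2489.02 × 0.06 = $149.34
PFL insurance: $2489.02 × 0.0064 = $15.93
State disability insurance: $2489.02 × 0.01 = $24.89
Health insurance premium: $210.84
Total deductions = $246.16 + $39.59 + $352.52 + $183.53 + $149.34 + $15.93 + $24.89 + $210.84 = $1222.80
Net pay = $2489.02 − $1222.80 = $1266.22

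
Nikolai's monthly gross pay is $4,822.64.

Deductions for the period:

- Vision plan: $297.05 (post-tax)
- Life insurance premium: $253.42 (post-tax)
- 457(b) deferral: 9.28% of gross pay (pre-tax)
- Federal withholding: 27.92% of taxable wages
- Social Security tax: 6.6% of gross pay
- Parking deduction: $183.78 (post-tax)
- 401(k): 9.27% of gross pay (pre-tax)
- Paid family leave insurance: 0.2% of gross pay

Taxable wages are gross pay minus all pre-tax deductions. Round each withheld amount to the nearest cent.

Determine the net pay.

$1,769.14

401(k): $4,822.64 × 0.0927 = $447.06
457(b) deferral: $4,822.64 × 0.0928 = $447.54
Pre-tax total = $447.06 + $447.54 = $894.60
Taxable wages = $4,822.64 − $894.60 = $3,928.04
Federal withholding: $3,928.04 × 0.2792 = $1,096.71
Social Security tax: $4,822.64 × 0.066 = $318.29
Paid family leave insurance: $4,822.64 × 0.002 = $9.65
Life insurance premium: $253.42
Vision plan: $297.05
Parking deduction: $183.78
Total deductions = $447.06 + $447.54 + $1,096.71 + $318.29 + $9.65 + $253.42 + $297.05 + $183.78 = $3,053.50
Net pay = $4,822.64 − $3,053.50 = $1,769.14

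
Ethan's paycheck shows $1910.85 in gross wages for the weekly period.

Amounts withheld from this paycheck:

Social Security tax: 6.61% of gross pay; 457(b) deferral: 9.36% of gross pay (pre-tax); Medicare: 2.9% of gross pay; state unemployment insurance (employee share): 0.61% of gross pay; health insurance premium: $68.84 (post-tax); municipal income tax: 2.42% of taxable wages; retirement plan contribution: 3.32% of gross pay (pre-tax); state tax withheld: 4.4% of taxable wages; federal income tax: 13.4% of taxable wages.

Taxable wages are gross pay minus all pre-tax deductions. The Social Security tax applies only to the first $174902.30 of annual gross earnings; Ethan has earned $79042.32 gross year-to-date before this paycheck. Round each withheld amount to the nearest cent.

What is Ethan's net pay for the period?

$1068.94

Retirement plan contribution: $1910.85 × 0.0332 = $63.44
457(b) deferral: $1910.85 × 0.0936 = $178.86
Pre-tax total = $63.44 + $178.86 = $242.30
Taxable wages = $1910.85 − $242.30 = $1668.55
Municipal income tax: $1668.55 × 0.0242 = $40.38
Federal income tax: $1668.55 × 0.134 = $223.59
State tax withheld: $1668.55 × 0.044 = $73.42
Social Security tax: cap not yet reached, full $1910.85 is subject → $1910.85 × 0.0661 = $126.31
Medicare: $1910.85 × 0.029 = $55.41
State unemployment insurance (employee share): $1910.85 × 0.0061 = $11.66
Health insurance premium: $68.84
Total deductions = $63.44 + $178.86 + $40.38 + $223.59 + $73.42 + $126.31 + $55.41 + $11.66 + $68.84 = $841.91
Net pay = $1910.85 − $841.91 = $1068.94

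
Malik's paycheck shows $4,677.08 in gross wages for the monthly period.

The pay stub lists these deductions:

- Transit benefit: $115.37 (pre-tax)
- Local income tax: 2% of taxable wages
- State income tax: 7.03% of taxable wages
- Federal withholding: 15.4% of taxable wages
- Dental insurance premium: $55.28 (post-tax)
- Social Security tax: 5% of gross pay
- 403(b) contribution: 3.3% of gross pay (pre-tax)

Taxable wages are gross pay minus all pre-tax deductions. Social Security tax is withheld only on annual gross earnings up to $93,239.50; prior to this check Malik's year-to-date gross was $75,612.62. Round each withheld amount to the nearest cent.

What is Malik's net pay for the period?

Transit benefit: $115.37
403(b) contribution: $4,677.08 × 0.033 = $154.34
Pre-tax total = $115.37 + $154.34 = $269.71
Taxable wages = $4,677.08 − $269.71 = $4,407.37
Local income tax: $4,407.37 × 0.02 = $88.15
State income tax: $4,407.37 × 0.0703 = $309.84
Federal withholding: $4,407.37 × 0.154 = $678.73
Social Security tax: cap not yet reached, full $4,677.08 is subject → $4,677.08 × 0.05 = $233.85
Dental insurance premium: $55.28
Total deductions = $115.37 + $154.34 + $88.15 + $309.84 + $678.73 + $233.85 + $55.28 = $1,635.56
Net pay = $4,677.08 − $1,635.56 = $3,041.52

$3,041.52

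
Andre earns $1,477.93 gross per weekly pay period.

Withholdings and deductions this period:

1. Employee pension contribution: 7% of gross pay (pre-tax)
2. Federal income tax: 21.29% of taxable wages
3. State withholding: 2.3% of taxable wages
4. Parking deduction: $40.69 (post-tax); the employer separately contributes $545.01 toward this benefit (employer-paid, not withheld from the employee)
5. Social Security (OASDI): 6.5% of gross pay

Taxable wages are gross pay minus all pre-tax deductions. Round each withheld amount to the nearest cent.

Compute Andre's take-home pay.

$913.48

Employee pension contribution: $1,477.93 × 0.07 = $103.46
Taxable wages = $1,477.93 − $103.46 = $1,374.47
Federal income tax: $1,374.47 × 0.2129 = $292.62
State withholding: $1,374.47 × 0.023 = $31.61
Social Security (OASDI): $1,477.93 × 0.065 = $96.07
Parking deduction: $40.69
(Employer's $545.01 toward parking deduction is not withheld from the employee.)
Total deductions = $103.46 + $292.62 + $31.61 + $96.07 + $40.69 = $564.45
Net pay = $1,477.93 − $564.45 = $913.48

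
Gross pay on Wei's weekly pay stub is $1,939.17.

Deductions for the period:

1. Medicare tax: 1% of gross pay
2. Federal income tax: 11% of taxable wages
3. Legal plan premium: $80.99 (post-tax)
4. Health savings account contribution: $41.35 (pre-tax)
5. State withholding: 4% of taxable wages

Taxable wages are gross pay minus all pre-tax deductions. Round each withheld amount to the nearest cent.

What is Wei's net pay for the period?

$1,512.77

Health savings account contribution: $41.35
Taxable wages = $1,939.17 − $41.35 = $1,897.82
State withholding: $1,897.82 × 0.04 = $75.91
Federal income tax: $1,897.82 × 0.11 = $208.76
Medicare tax: $1,939.17 × 0.01 = $19.39
Legal plan premium: $80.99
Total deductions = $41.35 + $75.91 + $208.76 + $19.39 + $80.99 = $426.40
Net pay = $1,939.17 − $426.40 = $1,512.77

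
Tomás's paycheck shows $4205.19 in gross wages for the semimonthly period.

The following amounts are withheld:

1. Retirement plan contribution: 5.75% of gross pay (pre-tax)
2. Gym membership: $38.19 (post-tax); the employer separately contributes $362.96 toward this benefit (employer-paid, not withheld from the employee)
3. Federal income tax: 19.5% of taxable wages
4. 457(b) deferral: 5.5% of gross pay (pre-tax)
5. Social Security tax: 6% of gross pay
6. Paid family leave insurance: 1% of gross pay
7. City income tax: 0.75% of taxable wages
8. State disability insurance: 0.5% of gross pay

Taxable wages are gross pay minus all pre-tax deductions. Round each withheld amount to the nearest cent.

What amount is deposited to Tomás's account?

$2622.77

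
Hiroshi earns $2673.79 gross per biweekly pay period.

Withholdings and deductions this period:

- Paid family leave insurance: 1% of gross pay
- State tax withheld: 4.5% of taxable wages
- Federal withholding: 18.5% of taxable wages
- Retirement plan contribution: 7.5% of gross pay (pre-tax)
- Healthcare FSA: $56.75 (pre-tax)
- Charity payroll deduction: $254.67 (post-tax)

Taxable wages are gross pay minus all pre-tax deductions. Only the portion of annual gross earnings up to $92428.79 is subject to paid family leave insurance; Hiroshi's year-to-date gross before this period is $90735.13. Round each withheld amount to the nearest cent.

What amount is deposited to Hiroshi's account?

Healthcare FSA: $56.75
Retirement plan contribution: $2673.79 × 0.075 = $200.53
Pre-tax total = $56.75 + $200.53 = $257.28
Taxable wages = $2673.79 − $257.28 = $2416.51
Federal withholding: $2416.51 × 0.185 = $447.05
State tax withheld: $2416.51 × 0.045 = $108.74
Paid family leave insurance: only $92428.79 − $90735.13 = $1693.66 of this check is subject → $1693.66 × 0.01 = $16.94
Charity payroll deduction: $254.67
Total deductions = $56.75 + $200.53 + $447.05 + $108.74 + $16.94 + $254.67 = $1084.68
Net pay = $2673.79 − $1084.68 = $1589.11

$1589.11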